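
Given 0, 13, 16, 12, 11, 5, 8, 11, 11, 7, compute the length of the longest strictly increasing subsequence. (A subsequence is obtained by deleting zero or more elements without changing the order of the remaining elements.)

4

One longest increasing subsequence is 0, 5, 8, 11 (positions 1,6,7,8), of length 4; no longer one exists.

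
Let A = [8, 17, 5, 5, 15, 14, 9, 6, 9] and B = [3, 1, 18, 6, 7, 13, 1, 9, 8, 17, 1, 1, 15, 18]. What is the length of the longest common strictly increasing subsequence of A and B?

A longest common strictly increasing subsequence is 6, 9 (length 2); it appears in order in both A and B, and no longer such subsequence exists.

2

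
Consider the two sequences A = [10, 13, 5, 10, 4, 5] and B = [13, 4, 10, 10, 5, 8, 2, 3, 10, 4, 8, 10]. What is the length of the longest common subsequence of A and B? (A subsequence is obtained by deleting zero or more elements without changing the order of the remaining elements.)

A longest common subsequence is 10, 5, 10, 4 (length 4); the LCS DP confirms no longer common subsequence exists.

4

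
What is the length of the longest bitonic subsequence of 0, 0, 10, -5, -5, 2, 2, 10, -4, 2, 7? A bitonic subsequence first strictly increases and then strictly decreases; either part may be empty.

One longest bitonic subsequence is 0, 10, 2, -4 (positions 1,3,7,9): it rises to 10 then falls. Length 4 is optimal.

4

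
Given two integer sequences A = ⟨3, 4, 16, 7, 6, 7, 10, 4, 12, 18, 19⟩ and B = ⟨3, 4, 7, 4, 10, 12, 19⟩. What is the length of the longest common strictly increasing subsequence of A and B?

For each value that appears in both, track the longest common increasing run ending there.
The best achievable length is 6; one witness is 3, 4, 7, 10, 12, 19 (A-positions 1,2,4,7,9,11, B-positions 1,2,3,5,6,7).

6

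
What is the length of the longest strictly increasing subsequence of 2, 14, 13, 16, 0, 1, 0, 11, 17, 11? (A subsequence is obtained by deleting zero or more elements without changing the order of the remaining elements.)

One longest increasing subsequence is 2, 14, 16, 17 (positions 1,2,4,9), of length 4; no longer one exists.

4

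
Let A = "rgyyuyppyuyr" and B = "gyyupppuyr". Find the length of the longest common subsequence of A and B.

9

A longest common subsequence is gyyuppuyr (length 9); the LCS DP confirms no longer common subsequence exists.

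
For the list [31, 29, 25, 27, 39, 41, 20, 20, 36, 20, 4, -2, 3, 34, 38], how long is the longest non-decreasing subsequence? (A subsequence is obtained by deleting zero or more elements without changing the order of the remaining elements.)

5

One longest non-decreasing subsequence is 20, 20, 20, 34, 38 (positions 7,8,10,14,15), of length 5; no longer one exists.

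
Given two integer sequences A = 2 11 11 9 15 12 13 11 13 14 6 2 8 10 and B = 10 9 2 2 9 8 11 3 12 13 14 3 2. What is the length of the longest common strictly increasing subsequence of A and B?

5

For each value that appears in both, track the longest common increasing run ending there.
The best achievable length is 5; one witness is 2, 9, 12, 13, 14 (A-positions 1,4,6,7,10, B-positions 3,5,9,10,11).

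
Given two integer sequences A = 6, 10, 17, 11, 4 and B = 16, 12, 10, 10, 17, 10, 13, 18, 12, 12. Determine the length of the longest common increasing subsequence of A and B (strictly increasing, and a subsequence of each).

2

A longest common strictly increasing subsequence is 10, 17 (length 2); it appears in order in both A and B, and no longer such subsequence exists.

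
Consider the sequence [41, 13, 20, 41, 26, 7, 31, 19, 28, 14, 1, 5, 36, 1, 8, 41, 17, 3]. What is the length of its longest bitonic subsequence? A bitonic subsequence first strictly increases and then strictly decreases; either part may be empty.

8

Let inc[i] be the LIS ending at i and dec[i] the longest strictly decreasing subsequence starting at i. inc = [1, 1, 2, 3, 3, 1, 4, 2, 4, 2, 1, 2, 5, 1, 3, 6, 4, 2], dec = [6, 4, 5, 6, 5, 3, 5, 4, 4, 3, 1, 2, 3, 1, 2, 3, 2, 1].
max_i inc[i]+dec[i]−1 = 8, with one witness 13, 20, 41, 31, 28, 14, 8, 3.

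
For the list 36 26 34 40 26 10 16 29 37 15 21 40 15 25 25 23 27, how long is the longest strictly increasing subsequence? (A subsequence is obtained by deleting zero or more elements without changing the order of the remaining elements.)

Let dp[i] be the longest increasing subsequence ending at position i. Then dp = [1, 1, 2, 3, 1, 1, 2, 3, 4, 2, 3, 5, 2, 4, 4, 4, 5].
The maximum is 5; one witness is 10, 16, 29, 37, 40 at positions 6,7,8,9,12.

5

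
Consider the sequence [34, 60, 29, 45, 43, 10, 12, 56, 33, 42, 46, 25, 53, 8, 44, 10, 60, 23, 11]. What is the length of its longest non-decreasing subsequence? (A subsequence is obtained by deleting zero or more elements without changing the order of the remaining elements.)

7

Let dp[i] be the longest non-decreasing subsequence ending at position i. Then dp = [1, 2, 1, 2, 2, 1, 2, 3, 3, 4, 5, 3, 6, 1, 5, 2, 7, 3, 3].
The maximum is 7; one witness is 10, 12, 33, 42, 46, 53, 60 at positions 6,7,9,10,11,13,17.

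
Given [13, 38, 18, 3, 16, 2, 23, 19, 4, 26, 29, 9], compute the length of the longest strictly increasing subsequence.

5

Scanning left to right, the best length ending at each element is: 13→1, 38→2, 18→2, 3→1, 16→2, 2→1, 23→3, 19→3, 4→2, 26→4, 29→5, 9→3.
So the longest increasing subsequence has length 5, e.g. 13, 18, 23, 26, 29.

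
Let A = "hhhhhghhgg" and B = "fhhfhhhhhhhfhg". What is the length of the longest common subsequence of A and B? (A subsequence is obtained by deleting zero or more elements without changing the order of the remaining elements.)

A longest common subsequence is hhhhhhhg (length 8); the LCS DP confirms no longer common subsequence exists.

8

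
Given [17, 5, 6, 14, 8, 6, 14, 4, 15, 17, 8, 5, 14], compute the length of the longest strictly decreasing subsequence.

Let dp[i] be the longest decreasing subsequence ending at position i. Then dp = [1, 2, 2, 2, 3, 4, 2, 5, 2, 1, 3, 5, 3].
The maximum is 5; one witness is 17, 14, 8, 6, 4 at positions 1,4,5,6,8.

5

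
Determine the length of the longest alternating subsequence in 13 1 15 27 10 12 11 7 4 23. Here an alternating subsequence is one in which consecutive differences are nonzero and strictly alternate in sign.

Track the best alternating length ending on an up-step vs a down-step at each position: up/down = 1/1, 1/2, 3/1, 3/1, 3/4, 5/4, 5/6, 3/6, 3/6, 7/4.
The maximum over both is 7; one such subsequence is 13, 1, 15, 10, 12, 11, 23.

7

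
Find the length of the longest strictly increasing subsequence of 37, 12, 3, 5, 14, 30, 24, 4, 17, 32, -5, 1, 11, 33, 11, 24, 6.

Let dp[i] be the longest increasing subsequence ending at position i. Then dp = [1, 1, 1, 2, 3, 4, 4, 2, 4, 5, 1, 2, 3, 6, 3, 5, 3].
The maximum is 6; one witness is 3, 5, 14, 30, 32, 33 at positions 3,4,5,6,10,14.

6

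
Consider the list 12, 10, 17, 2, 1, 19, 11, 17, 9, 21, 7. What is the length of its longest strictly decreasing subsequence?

4

One longest decreasing subsequence is 12, 10, 2, 1 (positions 1,2,4,5), of length 4; no longer one exists.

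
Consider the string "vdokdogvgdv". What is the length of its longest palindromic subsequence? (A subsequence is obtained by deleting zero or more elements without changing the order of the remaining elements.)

7

One longest palindromic subsequence is vdgvgdv (positions 1,2,7,8,9,10,11); it reads the same forward and backward, and the interval DP gives dp[1][11] = 7.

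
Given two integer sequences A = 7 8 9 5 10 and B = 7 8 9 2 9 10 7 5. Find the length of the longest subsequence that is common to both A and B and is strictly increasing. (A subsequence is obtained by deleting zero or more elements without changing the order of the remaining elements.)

For each value that appears in both, track the longest common increasing run ending there.
The best achievable length is 4; one witness is 7, 8, 9, 10 (A-positions 1,2,3,5, B-positions 1,2,3,6).

4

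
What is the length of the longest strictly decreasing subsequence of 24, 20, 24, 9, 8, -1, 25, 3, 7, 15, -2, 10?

Scanning left to right, the best length ending at each element is: 24→1, 20→2, 24→1, 9→3, 8→4, -1→5, 25→1, 3→5, 7→5, 15→3, -2→6, 10→4.
So the longest decreasing subsequence has length 6, e.g. 24, 20, 9, 8, -1, -2.

6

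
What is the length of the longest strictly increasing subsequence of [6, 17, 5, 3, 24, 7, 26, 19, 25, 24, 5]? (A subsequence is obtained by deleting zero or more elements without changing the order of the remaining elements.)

Let dp[i] be the longest increasing subsequence ending at position i. Then dp = [1, 2, 1, 1, 3, 2, 4, 3, 4, 4, 2].
The maximum is 4; one witness is 6, 17, 24, 26 at positions 1,2,5,7.

4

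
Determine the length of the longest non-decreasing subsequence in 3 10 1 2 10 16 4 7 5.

4

Let dp[i] be the longest non-decreasing subsequence ending at position i. Then dp = [1, 2, 1, 2, 3, 4, 3, 4, 4].
The maximum is 4; one witness is 3, 10, 10, 16 at positions 1,2,5,6.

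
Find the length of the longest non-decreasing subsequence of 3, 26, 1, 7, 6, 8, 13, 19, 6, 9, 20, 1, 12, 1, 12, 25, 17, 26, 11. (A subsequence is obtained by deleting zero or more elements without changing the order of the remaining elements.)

8

Let dp[i] be the longest non-decreasing subsequence ending at position i. Then dp = [1, 2, 1, 2, 2, 3, 4, 5, 3, 4, 6, 2, 5, 3, 6, 7, 7, 8, 5].
The maximum is 8; one witness is 3, 7, 8, 13, 19, 20, 25, 26 at positions 1,4,6,7,8,11,16,18.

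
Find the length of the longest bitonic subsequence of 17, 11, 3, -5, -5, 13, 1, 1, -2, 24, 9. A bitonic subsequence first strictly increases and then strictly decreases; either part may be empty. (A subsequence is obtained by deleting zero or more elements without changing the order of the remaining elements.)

5

One longest bitonic subsequence is 17, 11, 3, 1, -2 (positions 1,2,3,8,9): it rises to 17 then falls. Length 5 is optimal.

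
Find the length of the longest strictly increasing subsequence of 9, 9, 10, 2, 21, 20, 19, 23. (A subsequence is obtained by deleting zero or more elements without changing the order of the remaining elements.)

4

Scanning left to right, the best length ending at each element is: 9→1, 9→1, 10→2, 2→1, 21→3, 20→3, 19→3, 23→4.
So the longest increasing subsequence has length 4, e.g. 9, 10, 21, 23.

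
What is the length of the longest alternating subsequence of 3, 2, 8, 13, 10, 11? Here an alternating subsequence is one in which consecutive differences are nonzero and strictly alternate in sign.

Track the best alternating length ending on an up-step vs a down-step at each position: up/down = 1/1, 1/2, 3/1, 3/1, 3/4, 5/4.
The maximum over both is 5; one such subsequence is 3, 2, 13, 10, 11.

5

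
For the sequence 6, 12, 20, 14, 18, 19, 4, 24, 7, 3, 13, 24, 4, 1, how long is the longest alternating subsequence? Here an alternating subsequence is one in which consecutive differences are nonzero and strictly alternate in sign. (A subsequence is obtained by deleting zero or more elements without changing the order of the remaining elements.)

A longest alternating subsequence is 6, 20, 14, 18, 4, 24, 7, 13, 4 (positions 1,3,4,5,7,8,9,11,13); its 8 consecutive differences strictly alternate in sign, and length 9 is optimal.

9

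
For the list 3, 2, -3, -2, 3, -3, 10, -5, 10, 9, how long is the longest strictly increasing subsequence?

4

Scanning left to right, the best length ending at each element is: 3→1, 2→1, -3→1, -2→2, 3→3, -3→1, 10→4, -5→1, 10→4, 9→4.
So the longest increasing subsequence has length 4, e.g. -3, -2, 3, 10.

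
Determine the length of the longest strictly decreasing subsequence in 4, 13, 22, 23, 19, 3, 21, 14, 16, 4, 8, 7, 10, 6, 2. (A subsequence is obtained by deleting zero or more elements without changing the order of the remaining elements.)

Scanning left to right, the best length ending at each element is: 4→1, 13→1, 22→1, 23→1, 19→2, 3→3, 21→2, 14→3, 16→3, 4→4, 8→4, 7→5, 10→4, 6→6, 2→7.
So the longest decreasing subsequence has length 7, e.g. 22, 19, 14, 8, 7, 6, 2.

7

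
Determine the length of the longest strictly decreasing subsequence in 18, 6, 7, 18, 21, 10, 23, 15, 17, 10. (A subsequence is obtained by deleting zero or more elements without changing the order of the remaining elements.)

3

Let dp[i] be the longest decreasing subsequence ending at position i. Then dp = [1, 2, 2, 1, 1, 2, 1, 2, 2, 3].
The maximum is 3; one witness is 18, 15, 10 at positions 1,8,10.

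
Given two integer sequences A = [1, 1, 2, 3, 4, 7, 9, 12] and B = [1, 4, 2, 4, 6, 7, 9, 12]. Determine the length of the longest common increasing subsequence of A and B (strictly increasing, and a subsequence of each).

A longest common strictly increasing subsequence is 1, 2, 4, 7, 9, 12 (length 6); it appears in order in both A and B, and no longer such subsequence exists.

6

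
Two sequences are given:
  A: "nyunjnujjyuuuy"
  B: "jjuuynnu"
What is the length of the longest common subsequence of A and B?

5

Backtracking the LCS table gives one alignment: j (A8,B1) → j (A9,B2) → u (A11,B3) → u (A12,B4) → u (A13,B8).
So the longest common subsequence has length 5.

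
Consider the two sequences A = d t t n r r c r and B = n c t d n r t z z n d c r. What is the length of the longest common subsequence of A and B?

5

Backtracking the LCS table gives one alignment: d (A1,B4) → t (A2,B7) → n (A4,B10) → c (A7,B12) → r (A8,B13).
So the longest common subsequence has length 5.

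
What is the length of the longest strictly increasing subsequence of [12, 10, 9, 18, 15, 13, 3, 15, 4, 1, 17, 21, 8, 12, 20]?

Let dp[i] be the longest increasing subsequence ending at position i. Then dp = [1, 1, 1, 2, 2, 2, 1, 3, 2, 1, 4, 5, 3, 4, 5].
The maximum is 5; one witness is 12, 13, 15, 17, 21 at positions 1,6,8,11,12.

5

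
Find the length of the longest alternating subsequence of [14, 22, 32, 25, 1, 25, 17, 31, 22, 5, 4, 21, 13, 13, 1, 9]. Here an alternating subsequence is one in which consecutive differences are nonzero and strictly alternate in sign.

Track the best alternating length ending on an up-step vs a down-step at each position: up/down = 1/1, 2/1, 2/1, 2/3, 1/3, 4/3, 4/5, 6/3, 6/7, 4/7, 4/7, 8/7, 8/9, 8/9, 1/9, 10/9.
The maximum over both is 10; one such subsequence is 14, 22, 1, 25, 17, 31, 5, 21, 1, 9.

10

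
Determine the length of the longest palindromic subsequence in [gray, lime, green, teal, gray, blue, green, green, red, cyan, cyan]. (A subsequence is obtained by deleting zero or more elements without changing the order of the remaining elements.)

Using dp[i][j] = 2 + dp[i+1][j−1] if the ends match, else max(dp[i+1][j], dp[i][j−1]):
dp[1][11] = 3. A witness is green green green at positions 3,7,8.

3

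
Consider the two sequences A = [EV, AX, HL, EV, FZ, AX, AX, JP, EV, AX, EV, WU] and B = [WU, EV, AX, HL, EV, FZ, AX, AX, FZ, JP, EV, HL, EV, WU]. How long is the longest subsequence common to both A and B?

11

A longest common subsequence is EV, AX, HL, EV, FZ, AX, AX, JP, EV, EV, WU (length 11); the LCS DP confirms no longer common subsequence exists.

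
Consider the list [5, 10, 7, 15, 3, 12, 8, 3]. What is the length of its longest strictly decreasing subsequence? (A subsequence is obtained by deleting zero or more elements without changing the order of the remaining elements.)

4

Scanning left to right, the best length ending at each element is: 5→1, 10→1, 7→2, 15→1, 3→3, 12→2, 8→3, 3→4.
So the longest decreasing subsequence has length 4, e.g. 15, 12, 8, 3.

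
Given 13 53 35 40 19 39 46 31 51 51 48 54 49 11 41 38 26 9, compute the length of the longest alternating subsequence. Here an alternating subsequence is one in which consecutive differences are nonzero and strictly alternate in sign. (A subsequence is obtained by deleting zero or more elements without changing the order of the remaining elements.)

Track the best alternating length ending on an up-step vs a down-step at each position: up/down = 1/1, 2/1, 2/3, 4/3, 2/5, 6/5, 6/3, 6/7, 8/3, 8/3, 8/9, 10/1, 10/11, 1/11, 12/11, 12/13, 12/13, 1/13.
The maximum over both is 13; one such subsequence is 13, 53, 35, 40, 19, 39, 31, 51, 48, 54, 11, 41, 38.

13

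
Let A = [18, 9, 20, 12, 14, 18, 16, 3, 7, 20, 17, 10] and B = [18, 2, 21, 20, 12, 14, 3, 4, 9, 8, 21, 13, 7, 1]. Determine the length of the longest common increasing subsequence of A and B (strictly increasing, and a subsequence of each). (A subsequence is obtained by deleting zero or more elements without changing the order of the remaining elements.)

For each value that appears in both, track the longest common increasing run ending there.
The best achievable length is 2; one witness is 18, 20 (A-positions 1,3, B-positions 1,4).

2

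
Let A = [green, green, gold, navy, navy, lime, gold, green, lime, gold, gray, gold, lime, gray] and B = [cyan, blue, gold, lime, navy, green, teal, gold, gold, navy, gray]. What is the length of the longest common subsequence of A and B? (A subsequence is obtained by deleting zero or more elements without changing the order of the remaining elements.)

6

A longest common subsequence is gold, navy, green, gold, gold, gray (length 6); the LCS DP confirms no longer common subsequence exists.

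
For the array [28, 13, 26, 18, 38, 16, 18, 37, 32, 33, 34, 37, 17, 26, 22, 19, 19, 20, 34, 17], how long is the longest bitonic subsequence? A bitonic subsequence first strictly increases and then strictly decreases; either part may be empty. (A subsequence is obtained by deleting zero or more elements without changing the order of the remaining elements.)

11

One longest bitonic subsequence is 13, 16, 18, 32, 33, 34, 37, 26, 22, 20, 17 (positions 2,6,7,9,10,11,12,14,15,18,20): it rises to 37 then falls. Length 11 is optimal.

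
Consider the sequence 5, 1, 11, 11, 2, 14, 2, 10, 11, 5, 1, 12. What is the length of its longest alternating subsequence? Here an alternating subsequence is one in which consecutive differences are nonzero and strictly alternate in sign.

9

Track the best alternating length ending on an up-step vs a down-step at each position: up/down = 1/1, 1/2, 3/1, 3/1, 3/4, 5/1, 3/6, 7/6, 7/6, 7/8, 1/8, 9/6.
The maximum over both is 9; one such subsequence is 5, 1, 11, 2, 14, 2, 10, 5, 12.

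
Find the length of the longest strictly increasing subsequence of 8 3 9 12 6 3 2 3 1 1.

3

Let dp[i] be the longest increasing subsequence ending at position i. Then dp = [1, 1, 2, 3, 2, 1, 1, 2, 1, 1].
The maximum is 3; one witness is 8, 9, 12 at positions 1,3,4.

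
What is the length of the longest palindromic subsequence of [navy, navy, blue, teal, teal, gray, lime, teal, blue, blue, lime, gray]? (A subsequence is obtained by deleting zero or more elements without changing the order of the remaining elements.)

One longest palindromic subsequence is gray lime blue blue lime gray (positions 6,7,9,10,11,12); it reads the same forward and backward, and the interval DP gives dp[1][12] = 6.

6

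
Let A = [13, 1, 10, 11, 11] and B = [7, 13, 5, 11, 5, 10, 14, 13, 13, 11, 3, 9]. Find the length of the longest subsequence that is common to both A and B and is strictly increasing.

For each value that appears in both, track the longest common increasing run ending there.
The best achievable length is 2; one witness is 10, 11 (A-positions 3,4, B-positions 6,10).

2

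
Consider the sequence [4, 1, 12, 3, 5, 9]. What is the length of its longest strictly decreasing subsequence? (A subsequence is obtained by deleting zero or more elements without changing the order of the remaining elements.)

2

Scanning left to right, the best length ending at each element is: 4→1, 1→2, 12→1, 3→2, 5→2, 9→2.
So the longest decreasing subsequence has length 2, e.g. 4, 1.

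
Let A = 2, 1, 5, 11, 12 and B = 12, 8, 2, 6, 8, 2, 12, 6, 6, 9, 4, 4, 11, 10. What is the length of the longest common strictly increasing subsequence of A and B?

A longest common strictly increasing subsequence is 2, 12 (length 2); it appears in order in both A and B, and no longer such subsequence exists.

2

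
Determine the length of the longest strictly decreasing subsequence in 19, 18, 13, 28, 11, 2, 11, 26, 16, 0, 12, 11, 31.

One longest decreasing subsequence is 19, 18, 13, 11, 2, 0 (positions 1,2,3,5,6,10), of length 6; no longer one exists.

6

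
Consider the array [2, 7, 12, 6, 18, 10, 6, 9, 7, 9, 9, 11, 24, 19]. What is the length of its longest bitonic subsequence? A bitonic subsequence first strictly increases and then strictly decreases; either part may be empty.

Let inc[i] be the LIS ending at i and dec[i] the longest strictly decreasing subsequence starting at i. inc = [1, 2, 3, 2, 4, 3, 2, 3, 3, 4, 4, 5, 6, 6], dec = [1, 2, 4, 1, 4, 3, 1, 2, 1, 1, 1, 1, 2, 1].
max_i inc[i]+dec[i]−1 = 7, with one witness 2, 7, 12, 18, 10, 9, 7.

7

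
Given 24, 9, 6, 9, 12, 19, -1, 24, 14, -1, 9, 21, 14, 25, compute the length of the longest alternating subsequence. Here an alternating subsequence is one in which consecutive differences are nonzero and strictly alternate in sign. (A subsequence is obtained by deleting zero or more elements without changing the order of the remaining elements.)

9

A longest alternating subsequence is 24, 6, 9, -1, 24, 14, 21, 14, 25 (positions 1,3,4,7,8,9,12,13,14); its 8 consecutive differences strictly alternate in sign, and length 9 is optimal.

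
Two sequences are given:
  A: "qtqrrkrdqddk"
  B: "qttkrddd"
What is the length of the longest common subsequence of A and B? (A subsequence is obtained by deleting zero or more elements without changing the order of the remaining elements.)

7

A longest common subsequence is qtkrddd (length 7); the LCS DP confirms no longer common subsequence exists.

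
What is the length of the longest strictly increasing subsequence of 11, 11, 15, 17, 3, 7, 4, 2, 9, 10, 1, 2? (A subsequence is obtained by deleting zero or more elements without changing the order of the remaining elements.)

4

One longest increasing subsequence is 3, 7, 9, 10 (positions 5,6,9,10), of length 4; no longer one exists.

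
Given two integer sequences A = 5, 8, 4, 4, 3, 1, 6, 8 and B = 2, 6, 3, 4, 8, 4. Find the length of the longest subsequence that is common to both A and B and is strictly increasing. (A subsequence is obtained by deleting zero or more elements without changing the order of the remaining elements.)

For each value that appears in both, track the longest common increasing run ending there.
The best achievable length is 2; one witness is 6, 8 (A-positions 7,8, B-positions 2,5).

2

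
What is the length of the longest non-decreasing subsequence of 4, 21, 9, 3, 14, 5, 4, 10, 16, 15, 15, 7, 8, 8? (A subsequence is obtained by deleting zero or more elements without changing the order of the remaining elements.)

5

Let dp[i] be the longest non-decreasing subsequence ending at position i. Then dp = [1, 2, 2, 1, 3, 2, 2, 3, 4, 4, 5, 3, 4, 5].
The maximum is 5; one witness is 4, 9, 14, 15, 15 at positions 1,3,5,10,11.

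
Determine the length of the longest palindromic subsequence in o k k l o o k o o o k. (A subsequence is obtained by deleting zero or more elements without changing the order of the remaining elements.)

Using dp[i][j] = 2 + dp[i+1][j−1] if the ends match, else max(dp[i+1][j], dp[i][j−1]):
dp[1][11] = 7. A witness is koooook at positions 2,5,6,8,9,10,11.

7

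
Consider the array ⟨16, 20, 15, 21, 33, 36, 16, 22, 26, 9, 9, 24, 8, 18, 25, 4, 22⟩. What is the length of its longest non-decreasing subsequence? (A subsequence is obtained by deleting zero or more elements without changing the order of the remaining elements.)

Let dp[i] be the longest non-decreasing subsequence ending at position i. Then dp = [1, 2, 1, 3, 4, 5, 2, 4, 5, 1, 2, 5, 1, 3, 6, 1, 5].
The maximum is 6; one witness is 16, 20, 21, 22, 24, 25 at positions 1,2,4,8,12,15.

6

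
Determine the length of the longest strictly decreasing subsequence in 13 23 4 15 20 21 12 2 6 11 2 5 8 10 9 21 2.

7

One longest decreasing subsequence is 23, 15, 12, 11, 10, 9, 2 (positions 2,4,7,10,14,15,17), of length 7; no longer one exists.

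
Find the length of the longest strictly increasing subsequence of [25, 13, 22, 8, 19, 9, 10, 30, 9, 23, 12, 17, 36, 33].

Let dp[i] be the longest increasing subsequence ending at position i. Then dp = [1, 1, 2, 1, 2, 2, 3, 4, 2, 4, 4, 5, 6, 6].
The maximum is 6; one witness is 8, 9, 10, 12, 17, 36 at positions 4,6,7,11,12,13.

6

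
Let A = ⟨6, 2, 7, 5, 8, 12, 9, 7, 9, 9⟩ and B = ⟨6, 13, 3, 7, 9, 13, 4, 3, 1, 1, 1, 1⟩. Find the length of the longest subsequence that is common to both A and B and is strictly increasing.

3

For each value that appears in both, track the longest common increasing run ending there.
The best achievable length is 3; one witness is 6, 7, 9 (A-positions 1,3,7, B-positions 1,4,5).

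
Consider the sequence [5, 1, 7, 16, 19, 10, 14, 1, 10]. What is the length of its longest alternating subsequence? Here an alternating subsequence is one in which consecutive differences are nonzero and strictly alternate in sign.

Track the best alternating length ending on an up-step vs a down-step at each position: up/down = 1/1, 1/2, 3/1, 3/1, 3/1, 3/4, 5/4, 1/6, 7/6.
The maximum over both is 7; one such subsequence is 5, 1, 16, 10, 14, 1, 10.

7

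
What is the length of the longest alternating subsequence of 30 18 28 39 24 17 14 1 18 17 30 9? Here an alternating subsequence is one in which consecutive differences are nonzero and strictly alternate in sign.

Track the best alternating length ending on an up-step vs a down-step at each position: up/down = 1/1, 1/2, 3/2, 3/1, 3/4, 1/4, 1/4, 1/4, 5/4, 5/6, 7/4, 5/8.
The maximum over both is 8; one such subsequence is 30, 18, 28, 17, 18, 17, 30, 9.

8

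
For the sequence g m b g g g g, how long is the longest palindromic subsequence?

One longest palindromic subsequence is ggggg (positions 1,4,5,6,7); it reads the same forward and backward, and the interval DP gives dp[1][7] = 5.

5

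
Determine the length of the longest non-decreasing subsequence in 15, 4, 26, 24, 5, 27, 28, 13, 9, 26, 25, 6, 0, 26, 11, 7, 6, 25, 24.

Let dp[i] be the longest non-decreasing subsequence ending at position i. Then dp = [1, 1, 2, 2, 2, 3, 4, 3, 3, 4, 4, 3, 1, 5, 4, 4, 4, 5, 5].
The maximum is 5; one witness is 4, 5, 13, 26, 26 at positions 2,5,8,10,14.

5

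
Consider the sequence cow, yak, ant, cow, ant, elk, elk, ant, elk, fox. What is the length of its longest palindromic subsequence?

One longest palindromic subsequence is ant elk elk ant (positions 5,6,7,8); it reads the same forward and backward, and the interval DP gives dp[1][10] = 4.

4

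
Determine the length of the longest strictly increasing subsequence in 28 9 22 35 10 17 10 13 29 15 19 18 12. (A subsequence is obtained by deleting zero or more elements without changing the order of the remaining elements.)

5

Let dp[i] be the longest increasing subsequence ending at position i. Then dp = [1, 1, 2, 3, 2, 3, 2, 3, 4, 4, 5, 5, 3].
The maximum is 5; one witness is 9, 10, 13, 15, 19 at positions 2,5,8,10,11.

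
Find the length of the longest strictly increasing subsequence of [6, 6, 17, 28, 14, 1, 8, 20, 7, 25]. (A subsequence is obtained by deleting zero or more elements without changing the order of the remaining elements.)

4

One longest increasing subsequence is 6, 17, 20, 25 (positions 1,3,8,10), of length 4; no longer one exists.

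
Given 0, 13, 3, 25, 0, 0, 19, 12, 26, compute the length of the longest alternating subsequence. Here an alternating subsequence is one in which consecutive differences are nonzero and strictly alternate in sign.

A longest alternating subsequence is 0, 13, 3, 25, 0, 19, 12, 26 (positions 1,2,3,4,5,7,8,9); its 7 consecutive differences strictly alternate in sign, and length 8 is optimal.

8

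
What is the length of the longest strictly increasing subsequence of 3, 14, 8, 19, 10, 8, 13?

4

One longest increasing subsequence is 3, 8, 10, 13 (positions 1,3,5,7), of length 4; no longer one exists.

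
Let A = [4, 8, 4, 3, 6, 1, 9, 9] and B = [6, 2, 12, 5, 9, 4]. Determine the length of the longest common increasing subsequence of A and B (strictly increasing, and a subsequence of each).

2

For each value that appears in both, track the longest common increasing run ending there.
The best achievable length is 2; one witness is 6, 9 (A-positions 5,7, B-positions 1,5).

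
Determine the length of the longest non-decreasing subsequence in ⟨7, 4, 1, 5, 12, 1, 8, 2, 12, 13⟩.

Let dp[i] be the longest non-decreasing subsequence ending at position i. Then dp = [1, 1, 1, 2, 3, 2, 3, 3, 4, 5].
The maximum is 5; one witness is 4, 5, 12, 12, 13 at positions 2,4,5,9,10.

5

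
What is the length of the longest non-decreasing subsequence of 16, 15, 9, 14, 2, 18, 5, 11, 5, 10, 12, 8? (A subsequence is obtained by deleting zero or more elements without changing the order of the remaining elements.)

Let dp[i] be the longest non-decreasing subsequence ending at position i. Then dp = [1, 1, 1, 2, 1, 3, 2, 3, 3, 4, 5, 4].
The maximum is 5; one witness is 2, 5, 5, 10, 12 at positions 5,7,9,10,11.

5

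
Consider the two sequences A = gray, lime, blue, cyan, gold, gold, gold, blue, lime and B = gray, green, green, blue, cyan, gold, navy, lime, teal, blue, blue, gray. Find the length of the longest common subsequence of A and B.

5

Backtracking the LCS table gives one alignment: gray (A1,B1) → blue (A3,B4) → cyan (A4,B5) → gold (A5,B6) → blue (A8,B11).
So the longest common subsequence has length 5.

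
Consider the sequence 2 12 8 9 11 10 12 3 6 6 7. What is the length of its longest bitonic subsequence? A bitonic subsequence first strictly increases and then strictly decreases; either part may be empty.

One longest bitonic subsequence is 2, 8, 9, 11, 10, 7 (positions 1,3,4,5,6,11): it rises to 11 then falls. Length 6 is optimal.

6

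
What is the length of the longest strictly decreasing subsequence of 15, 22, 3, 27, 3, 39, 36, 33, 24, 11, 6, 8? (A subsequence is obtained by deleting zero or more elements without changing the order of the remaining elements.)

Scanning left to right, the best length ending at each element is: 15→1, 22→1, 3→2, 27→1, 3→2, 39→1, 36→2, 33→3, 24→4, 11→5, 6→6, 8→6.
So the longest decreasing subsequence has length 6, e.g. 39, 36, 33, 24, 11, 6.

6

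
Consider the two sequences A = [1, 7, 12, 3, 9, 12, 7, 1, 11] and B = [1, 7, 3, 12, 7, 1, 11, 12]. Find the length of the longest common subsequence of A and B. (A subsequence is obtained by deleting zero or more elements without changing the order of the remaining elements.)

7

A longest common subsequence is 1, 7, 3, 12, 7, 1, 11 (length 7); the LCS DP confirms no longer common subsequence exists.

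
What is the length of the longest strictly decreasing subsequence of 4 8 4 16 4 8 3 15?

Scanning left to right, the best length ending at each element is: 4→1, 8→1, 4→2, 16→1, 4→2, 8→2, 3→3, 15→2.
So the longest decreasing subsequence has length 3, e.g. 8, 4, 3.

3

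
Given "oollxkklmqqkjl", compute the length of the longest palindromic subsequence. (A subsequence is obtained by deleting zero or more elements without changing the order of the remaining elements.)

6

One longest palindromic subsequence is lkqqkl (positions 3,7,10,11,12,14); it reads the same forward and backward, and the interval DP gives dp[1][14] = 6.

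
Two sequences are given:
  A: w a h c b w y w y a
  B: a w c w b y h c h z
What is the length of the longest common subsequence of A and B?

4

Backtracking the LCS table gives one alignment: w (A1,B2) → c (A4,B3) → b (A5,B5) → y (A7,B6).
So the longest common subsequence has length 4.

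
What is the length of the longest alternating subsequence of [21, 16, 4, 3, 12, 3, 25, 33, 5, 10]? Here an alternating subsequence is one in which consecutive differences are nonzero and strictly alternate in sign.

Track the best alternating length ending on an up-step vs a down-step at each position: up/down = 1/1, 1/2, 1/2, 1/2, 3/2, 1/4, 5/1, 5/1, 5/6, 7/6.
The maximum over both is 7; one such subsequence is 21, 4, 12, 3, 25, 5, 10.

7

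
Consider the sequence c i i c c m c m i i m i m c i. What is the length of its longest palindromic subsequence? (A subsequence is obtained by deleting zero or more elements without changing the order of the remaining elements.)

One longest palindromic subsequence is icmmiimmci (positions 2,4,6,8,9,10,11,13,14,15); it reads the same forward and backward, and the interval DP gives dp[1][15] = 10.

10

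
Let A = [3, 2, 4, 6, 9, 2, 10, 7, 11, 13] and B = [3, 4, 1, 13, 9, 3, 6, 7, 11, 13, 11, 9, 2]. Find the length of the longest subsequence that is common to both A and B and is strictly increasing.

6

A longest common strictly increasing subsequence is 3, 4, 6, 7, 11, 13 (length 6); it appears in order in both A and B, and no longer such subsequence exists.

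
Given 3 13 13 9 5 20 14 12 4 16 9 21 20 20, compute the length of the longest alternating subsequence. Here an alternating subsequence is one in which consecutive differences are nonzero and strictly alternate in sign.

A longest alternating subsequence is 3, 13, 9, 20, 14, 16, 9, 21, 20 (positions 1,2,4,6,7,10,11,12,13); its 8 consecutive differences strictly alternate in sign, and length 9 is optimal.

9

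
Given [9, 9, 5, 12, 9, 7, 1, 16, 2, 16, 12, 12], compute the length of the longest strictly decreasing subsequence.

Let dp[i] be the longest decreasing subsequence ending at position i. Then dp = [1, 1, 2, 1, 2, 3, 4, 1, 4, 1, 2, 2].
The maximum is 4; one witness is 12, 9, 7, 1 at positions 4,5,6,7.

4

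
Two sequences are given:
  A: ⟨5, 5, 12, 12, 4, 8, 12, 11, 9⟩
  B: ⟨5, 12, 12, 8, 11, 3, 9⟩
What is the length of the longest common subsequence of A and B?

6

Backtracking the LCS table gives one alignment: 5 (A2,B1) → 12 (A3,B2) → 12 (A4,B3) → 8 (A6,B4) → 11 (A8,B5) → 9 (A9,B7).
So the longest common subsequence has length 6.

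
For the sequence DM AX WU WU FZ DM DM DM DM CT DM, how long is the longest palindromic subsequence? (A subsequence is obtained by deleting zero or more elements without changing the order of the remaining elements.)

6

Using dp[i][j] = 2 + dp[i+1][j−1] if the ends match, else max(dp[i+1][j], dp[i][j−1]):
dp[1][11] = 6. A witness is DM DM DM DM DM DM at positions 1,6,7,8,9,11.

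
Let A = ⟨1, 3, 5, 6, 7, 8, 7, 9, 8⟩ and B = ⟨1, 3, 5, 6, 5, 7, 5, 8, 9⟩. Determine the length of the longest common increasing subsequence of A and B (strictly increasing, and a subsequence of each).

A longest common strictly increasing subsequence is 1, 3, 5, 6, 7, 8, 9 (length 7); it appears in order in both A and B, and no longer such subsequence exists.

7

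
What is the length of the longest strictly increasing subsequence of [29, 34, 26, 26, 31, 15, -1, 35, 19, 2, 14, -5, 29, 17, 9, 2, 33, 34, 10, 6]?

Scanning left to right, the best length ending at each element is: 29→1, 34→2, 26→1, 26→1, 31→2, 15→1, -1→1, 35→3, 19→2, 2→2, 14→3, -5→1, 29→4, 17→4, 9→3, 2→2, 33→5, 34→6, 10→4, 6→3.
So the longest increasing subsequence has length 6, e.g. -1, 2, 14, 29, 33, 34.

6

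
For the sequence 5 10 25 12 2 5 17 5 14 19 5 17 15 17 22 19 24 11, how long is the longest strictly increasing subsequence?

8

Let dp[i] be the longest increasing subsequence ending at position i. Then dp = [1, 2, 3, 3, 1, 2, 4, 2, 4, 5, 2, 5, 5, 6, 7, 7, 8, 3].
The maximum is 8; one witness is 5, 10, 12, 14, 15, 17, 22, 24 at positions 1,2,4,9,13,14,15,17.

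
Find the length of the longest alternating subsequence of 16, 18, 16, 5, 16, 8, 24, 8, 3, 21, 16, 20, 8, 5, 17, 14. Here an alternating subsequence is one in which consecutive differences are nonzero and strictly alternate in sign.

13

A longest alternating subsequence is 16, 18, 5, 16, 8, 24, 8, 21, 16, 20, 8, 17, 14 (positions 1,2,4,5,6,7,8,10,11,12,13,15,16); its 12 consecutive differences strictly alternate in sign, and length 13 is optimal.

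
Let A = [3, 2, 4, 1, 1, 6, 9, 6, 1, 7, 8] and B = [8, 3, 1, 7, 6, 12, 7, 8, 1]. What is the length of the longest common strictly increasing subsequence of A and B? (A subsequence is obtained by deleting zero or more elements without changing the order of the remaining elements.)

For each value that appears in both, track the longest common increasing run ending there.
The best achievable length is 4; one witness is 3, 6, 7, 8 (A-positions 1,6,10,11, B-positions 2,5,7,8).

4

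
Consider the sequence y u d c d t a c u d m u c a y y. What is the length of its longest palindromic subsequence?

One longest palindromic subsequence is yacumucay (positions 1,7,8,9,11,12,13,14,16); it reads the same forward and backward, and the interval DP gives dp[1][16] = 9.

9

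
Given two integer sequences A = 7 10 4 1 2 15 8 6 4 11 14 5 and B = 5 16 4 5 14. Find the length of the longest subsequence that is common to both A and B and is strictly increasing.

For each value that appears in both, track the longest common increasing run ending there.
The best achievable length is 2; one witness is 4, 5 (A-positions 3,12, B-positions 3,4).

2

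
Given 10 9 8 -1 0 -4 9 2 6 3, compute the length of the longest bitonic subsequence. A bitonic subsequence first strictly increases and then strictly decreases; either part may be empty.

5

One longest bitonic subsequence is 10, 9, 8, 6, 3 (positions 1,2,3,9,10): it rises to 10 then falls. Length 5 is optimal.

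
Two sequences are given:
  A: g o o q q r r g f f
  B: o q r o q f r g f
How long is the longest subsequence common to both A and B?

6

Backtracking the LCS table gives one alignment: o (A2,B1) → o (A3,B4) → q (A4,B5) → r (A7,B7) → g (A8,B8) → f (A10,B9).
So the longest common subsequence has length 6.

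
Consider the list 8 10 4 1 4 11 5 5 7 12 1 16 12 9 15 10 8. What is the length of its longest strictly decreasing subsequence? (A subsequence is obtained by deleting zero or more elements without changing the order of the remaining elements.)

One longest decreasing subsequence is 16, 12, 9, 8 (positions 12,13,14,17), of length 4; no longer one exists.

4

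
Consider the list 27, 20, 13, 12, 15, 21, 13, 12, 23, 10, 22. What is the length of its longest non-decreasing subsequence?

Let dp[i] be the longest non-decreasing subsequence ending at position i. Then dp = [1, 1, 1, 1, 2, 3, 2, 2, 4, 1, 4].
The maximum is 4; one witness is 13, 15, 21, 23 at positions 3,5,6,9.

4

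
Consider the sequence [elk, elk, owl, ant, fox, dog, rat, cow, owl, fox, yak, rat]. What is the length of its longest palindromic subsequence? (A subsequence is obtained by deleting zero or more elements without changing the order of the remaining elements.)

3

One longest palindromic subsequence is rat yak rat (positions 7,11,12); it reads the same forward and backward, and the interval DP gives dp[1][12] = 3.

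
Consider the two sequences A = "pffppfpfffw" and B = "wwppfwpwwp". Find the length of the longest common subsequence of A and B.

Backtracking the LCS table gives one alignment: p (A4,B3) → p (A5,B4) → f (A6,B5) → p (A7,B7) → w (A11,B9).
So the longest common subsequence has length 5.

5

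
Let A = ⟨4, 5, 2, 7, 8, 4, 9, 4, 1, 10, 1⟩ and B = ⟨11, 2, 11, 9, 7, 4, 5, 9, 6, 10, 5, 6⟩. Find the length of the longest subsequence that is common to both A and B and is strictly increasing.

4

A longest common strictly increasing subsequence is 2, 7, 9, 10 (length 4); it appears in order in both A and B, and no longer such subsequence exists.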